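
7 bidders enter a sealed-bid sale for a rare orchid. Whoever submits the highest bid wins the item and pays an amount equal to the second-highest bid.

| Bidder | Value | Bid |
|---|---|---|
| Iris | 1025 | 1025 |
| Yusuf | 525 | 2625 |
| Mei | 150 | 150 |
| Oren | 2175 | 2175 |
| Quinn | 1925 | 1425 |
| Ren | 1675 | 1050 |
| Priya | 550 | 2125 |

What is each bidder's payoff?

Payoffs: Iris 0, Yusuf -1650, Mei 0, Oren 0, Quinn 0, Ren 0, Priya 0.

Bids in descending order: Yusuf 2625, then Oren 2175, then Priya 2125, then Quinn 1425, then Ren 1050, then Iris 1025, then Mei 150.
Yusuf has the top bid and wins; the price is the second-highest bid, 2175.
Yusuf's payoff = 525 − 2175 = -1650. All other bidders lose, so their payoff is 0.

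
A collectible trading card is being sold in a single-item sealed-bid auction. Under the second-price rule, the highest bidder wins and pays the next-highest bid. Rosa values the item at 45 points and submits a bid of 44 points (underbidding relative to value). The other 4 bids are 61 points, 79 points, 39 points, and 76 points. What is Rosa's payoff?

0 points

Highest competing bid: 79 points.
Rosa's bid 44 points is not the highest, so Rosa loses, pays nothing, and earns zero payoff.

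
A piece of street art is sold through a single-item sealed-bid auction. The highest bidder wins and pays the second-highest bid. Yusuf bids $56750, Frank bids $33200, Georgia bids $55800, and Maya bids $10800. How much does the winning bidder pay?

Price paid: $55800.

Ordered from highest: Yusuf $56750 > Georgia $55800 > Frank $33200 > Maya $10800.
Yusuf has the highest bid, so Yusuf wins.
The second-highest bid is $55800, so that is what Yusuf pays.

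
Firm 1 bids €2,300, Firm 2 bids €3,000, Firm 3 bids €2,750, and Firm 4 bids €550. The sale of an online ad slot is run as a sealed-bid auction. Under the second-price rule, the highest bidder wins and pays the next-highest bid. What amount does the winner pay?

Ordered from highest: Firm 2 €3,000; Firm 3 €2,750; Firm 1 €2,300; Firm 4 €550.
Firm 2 has the highest bid, so Firm 2 wins.
The second-highest bid is €2,750, so that is what Firm 2 pays.

Price paid: €2,750.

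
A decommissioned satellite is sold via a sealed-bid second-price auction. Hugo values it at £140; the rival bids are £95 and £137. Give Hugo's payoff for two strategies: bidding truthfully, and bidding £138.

(a) £3  (b) £3

The highest competing bid is £137.
Bidding truthfully at £140: Hugo has the top bid, wins, and pays the second-highest bid £137. Payoff = £140 − £137 = £3.
Bidding £138: Hugo has the top bid, wins, and pays the second-highest bid £137. Payoff = £140 − £137 = £3.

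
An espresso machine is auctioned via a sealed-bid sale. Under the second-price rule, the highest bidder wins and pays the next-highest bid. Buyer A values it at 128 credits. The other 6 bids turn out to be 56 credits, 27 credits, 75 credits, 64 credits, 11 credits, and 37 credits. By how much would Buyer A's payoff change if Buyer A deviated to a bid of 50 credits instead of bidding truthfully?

The highest competing bid is 75 credits.
Bidding truthfully at 128 credits: Buyer A has the top bid, wins, and pays the second-highest bid 75 credits. Payoff = 128 credits − 75 credits = 53 credits.
Bidding 50 credits: the top bid is 75 credits (a rival), so Buyer A loses. Payoff = 0 credits.
Change = 0 credits − 53 credits = -53 credits.

Change in payoff: -53 credits.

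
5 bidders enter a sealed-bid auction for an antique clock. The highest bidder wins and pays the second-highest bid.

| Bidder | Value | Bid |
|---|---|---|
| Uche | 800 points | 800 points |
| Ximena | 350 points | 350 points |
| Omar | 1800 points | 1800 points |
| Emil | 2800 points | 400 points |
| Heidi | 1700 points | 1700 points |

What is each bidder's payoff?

Bids in descending order: Omar 1800 points; Heidi 1700 points; Uche 800 points; Emil 400 points; Ximena 350 points.
Omar has the top bid and wins; the price is the second-highest bid, 1700 points.
Omar's payoff = 1800 points − 1700 points = 100 points. All other bidders lose, so their payoff is 0.

Uche 0 points, Ximena 0 points, Omar 100 points, Emil 0 points, Heidi 0 points.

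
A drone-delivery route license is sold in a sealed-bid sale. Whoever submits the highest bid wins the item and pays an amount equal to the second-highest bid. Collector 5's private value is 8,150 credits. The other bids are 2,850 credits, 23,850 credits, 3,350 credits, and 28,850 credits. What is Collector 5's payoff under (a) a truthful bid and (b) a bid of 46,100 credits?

The highest competing bid is 28,850 credits.
Bidding truthfully at 8,150 credits: the top bid is 28,850 credits (a rival), so Collector 5 loses. Payoff = 0 credits.
Bidding 46,100 credits: Collector 5 has the top bid, wins, and pays the second-highest bid 28,850 credits. Payoff = 8,150 credits − 28,850 credits = -20,700 credits.
This is the dominant-strategy logic: truthful bidding weakly beats any alternative.

Truthful: 0 credits; alternative: -20,700 credits.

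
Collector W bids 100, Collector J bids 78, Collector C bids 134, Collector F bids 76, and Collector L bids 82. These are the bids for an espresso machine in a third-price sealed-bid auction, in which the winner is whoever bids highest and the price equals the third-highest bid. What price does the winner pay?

82

Ordered from highest: Collector C 134 > Collector W 100 > Collector L 82 > Collector J 78 > Collector F 76.
Collector C is the highest bidder, so Collector C wins.
Under the third-price rule, the price is the third-highest bid: 82.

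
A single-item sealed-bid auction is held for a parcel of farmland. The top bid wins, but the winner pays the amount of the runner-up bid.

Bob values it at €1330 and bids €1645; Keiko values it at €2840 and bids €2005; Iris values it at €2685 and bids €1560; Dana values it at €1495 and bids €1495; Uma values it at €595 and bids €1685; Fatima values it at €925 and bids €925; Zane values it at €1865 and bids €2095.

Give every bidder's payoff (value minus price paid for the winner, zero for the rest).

Ordered from highest: Zane €2095, then Keiko €2005, then Uma €1685, then Bob €1645, then Iris €1560, then Dana €1495, then Fatima €925.
Zane has the top bid and wins; the price is the second-highest bid, €2005.
Zane's payoff = €1865 − €2005 = -€140. All other bidders lose, so their payoff is 0.

Bob €0, Keiko €0, Iris €0, Dana €0, Uma €0, Fatima €0, Zane -€140.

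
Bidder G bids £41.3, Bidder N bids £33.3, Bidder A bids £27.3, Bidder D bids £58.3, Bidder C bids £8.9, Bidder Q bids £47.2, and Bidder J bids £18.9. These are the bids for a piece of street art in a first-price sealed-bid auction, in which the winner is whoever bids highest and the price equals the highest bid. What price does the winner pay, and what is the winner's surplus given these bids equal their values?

The winner pays £58.3 for a surplus of £0.0.

Bids in descending order: Bidder D £58.3; Bidder Q £47.2; Bidder G £41.3; Bidder N £33.3; Bidder A £27.3; Bidder J £18.9; Bidder C £8.9.
Bidder D is the highest bidder, so Bidder D wins.
Under the first-price rule, the price is the highest bid: £58.3.
Surplus = £58.3 − £58.3 = £0.0.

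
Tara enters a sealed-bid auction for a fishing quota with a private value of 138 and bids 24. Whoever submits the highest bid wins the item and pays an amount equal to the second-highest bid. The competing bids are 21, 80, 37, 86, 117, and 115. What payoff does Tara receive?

Highest competing bid: 117.
Tara's bid 24 is not the highest, so Tara loses, pays nothing, and earns zero payoff.

0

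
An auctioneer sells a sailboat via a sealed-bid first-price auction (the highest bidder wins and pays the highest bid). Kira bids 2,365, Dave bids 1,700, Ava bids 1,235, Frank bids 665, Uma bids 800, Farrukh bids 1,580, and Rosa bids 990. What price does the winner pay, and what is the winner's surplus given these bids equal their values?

Bids in descending order: Kira 2,365; Dave 1,700; Farrukh 1,580; Ava 1,235; Rosa 990; Uma 800; Frank 665.
Kira is the highest bidder, so Kira wins.
Under the first-price rule, the price is the highest bid: 2,365.
Surplus = 2,365 − 2,365 = 0.

The winner pays 2,365 for a surplus of 0.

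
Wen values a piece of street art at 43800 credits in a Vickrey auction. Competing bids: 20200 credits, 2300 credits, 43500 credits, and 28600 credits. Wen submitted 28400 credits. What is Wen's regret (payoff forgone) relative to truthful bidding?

The highest competing bid is 43500 credits.
Bidding truthfully at 43800 credits: Wen has the top bid, wins, and pays the second-highest bid 43500 credits. Payoff = 43800 credits − 43500 credits = 300 credits.
Bidding 28400 credits: the top bid is 43500 credits (a rival), so Wen loses. Payoff = 0 credits.
Regret = truthful payoff − actual payoff = 300 credits − 0 credits = 300 credits.

Regret: 300 credits.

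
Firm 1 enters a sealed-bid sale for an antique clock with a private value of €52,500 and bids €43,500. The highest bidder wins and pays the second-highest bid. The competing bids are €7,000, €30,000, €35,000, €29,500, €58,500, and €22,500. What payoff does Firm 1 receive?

Highest competing bid: €58,500.
Firm 1's bid €43,500 is not the highest, so Firm 1 loses, pays nothing, and earns zero payoff.

The bidder's payoff: €0.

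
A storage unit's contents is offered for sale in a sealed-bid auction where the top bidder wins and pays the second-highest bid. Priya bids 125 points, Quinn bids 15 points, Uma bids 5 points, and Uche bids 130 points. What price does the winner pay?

Price paid: 125 points.

Sorted high to low: Uche 130 points, then Priya 125 points, then Quinn 15 points, then Uma 5 points.
Uche is the highest bidder, so Uche wins.
Under the second-price rule, the price is the second-highest bid: 125 points.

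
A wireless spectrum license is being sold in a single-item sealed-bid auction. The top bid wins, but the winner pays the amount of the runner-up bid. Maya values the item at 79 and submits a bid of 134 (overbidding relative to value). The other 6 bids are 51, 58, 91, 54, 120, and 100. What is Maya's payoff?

Highest competing bid: 120.
Maya's bid 134 is the highest overall, so Maya wins and pays the second-highest bid, 120.
Payoff = value − price = 79 − 120 = -41.

-41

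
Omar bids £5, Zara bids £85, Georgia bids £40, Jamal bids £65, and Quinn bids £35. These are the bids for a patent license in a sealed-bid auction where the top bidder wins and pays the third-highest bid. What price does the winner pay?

Bids in descending order: Zara £85; Jamal £65; Georgia £40; Quinn £35; Omar £5.
Zara is the highest bidder, so Zara wins.
Under the third-price rule, the price is the third-highest bid: £40.

£40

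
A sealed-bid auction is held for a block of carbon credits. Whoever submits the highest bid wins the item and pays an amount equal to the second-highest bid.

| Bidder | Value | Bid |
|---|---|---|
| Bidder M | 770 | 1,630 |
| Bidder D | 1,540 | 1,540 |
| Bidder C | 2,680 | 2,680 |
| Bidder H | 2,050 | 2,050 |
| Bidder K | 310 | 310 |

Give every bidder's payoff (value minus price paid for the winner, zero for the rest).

Bidder M 0, Bidder D 0, Bidder C 630, Bidder H 0, Bidder K 0.

Sorted high to low: Bidder C 2,680, then Bidder H 2,050, then Bidder M 1,630, then Bidder D 1,540, then Bidder K 310.
Bidder C has the top bid and wins; the price is the second-highest bid, 2,050.
Bidder C's payoff = 2,680 − 2,050 = 630. All other bidders lose, so their payoff is 0.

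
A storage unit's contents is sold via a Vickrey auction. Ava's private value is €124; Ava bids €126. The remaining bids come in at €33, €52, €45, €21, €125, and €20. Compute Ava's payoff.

Highest competing bid: €125.
Ava's bid €126 is the highest overall, so Ava wins and pays the second-highest bid, €125.
Payoff = value − price = €124 − €125 = -€1.
Overbidding won the item at a price above value — truthful bidding would have avoided this loss.

Ava's payoff: -€1.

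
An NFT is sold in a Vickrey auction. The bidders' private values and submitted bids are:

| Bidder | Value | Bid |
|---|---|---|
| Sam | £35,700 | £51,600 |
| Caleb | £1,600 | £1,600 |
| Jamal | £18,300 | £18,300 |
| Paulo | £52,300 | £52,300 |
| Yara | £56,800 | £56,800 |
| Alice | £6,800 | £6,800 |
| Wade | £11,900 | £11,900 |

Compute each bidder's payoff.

Sorted high to low: Yara £56,800, then Paulo £52,300, then Sam £51,600, then Jamal £18,300, then Wade £11,900, then Alice £6,800, then Caleb £1,600.
Yara has the top bid and wins; the price is the second-highest bid, £52,300.
Yara's payoff = £56,800 − £52,300 = £4,500. All other bidders lose, so their payoff is 0.

Sam £0, Caleb £0, Jamal £0, Paulo £0, Yara £4,500, Alice £0, Wade £0.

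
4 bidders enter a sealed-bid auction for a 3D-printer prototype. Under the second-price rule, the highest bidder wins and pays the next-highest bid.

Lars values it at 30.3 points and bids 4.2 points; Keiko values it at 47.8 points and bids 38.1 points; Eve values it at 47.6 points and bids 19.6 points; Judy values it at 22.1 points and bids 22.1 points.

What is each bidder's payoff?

Bids in descending order: Keiko 38.1 points; Judy 22.1 points; Eve 19.6 points; Lars 4.2 points.
Keiko has the top bid and wins; the price is the second-highest bid, 22.1 points.
Keiko's payoff = 47.8 points − 22.1 points = 25.7 points. All other bidders lose, so their payoff is 0.

Payoffs: Lars 0.0 points, Keiko 25.7 points, Eve 0.0 points, Judy 0.0 points.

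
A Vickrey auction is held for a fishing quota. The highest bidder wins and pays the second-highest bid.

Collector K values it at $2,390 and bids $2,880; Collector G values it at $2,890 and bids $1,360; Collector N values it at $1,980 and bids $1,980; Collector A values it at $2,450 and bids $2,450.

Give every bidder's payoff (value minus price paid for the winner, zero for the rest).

Collector K -$60, Collector G $0, Collector N $0, Collector A $0.

Sorted high to low: Collector K $2,880 > Collector A $2,450 > Collector N $1,980 > Collector G $1,360.
Collector K has the top bid and wins; the price is the second-highest bid, $2,450.
Collector K's payoff = $2,390 − $2,450 = -$60. All other bidders lose, so their payoff is 0.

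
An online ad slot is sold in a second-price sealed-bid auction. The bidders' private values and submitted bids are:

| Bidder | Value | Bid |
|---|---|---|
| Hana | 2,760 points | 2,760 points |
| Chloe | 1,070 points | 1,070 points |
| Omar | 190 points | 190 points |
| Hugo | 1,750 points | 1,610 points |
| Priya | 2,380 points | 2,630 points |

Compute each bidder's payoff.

Sorted high to low: Hana 2,760 points; Priya 2,630 points; Hugo 1,610 points; Chloe 1,070 points; Omar 190 points.
Hana has the top bid and wins; the price is the second-highest bid, 2,630 points.
Hana's payoff = 2,760 points − 2,630 points = 130 points. All other bidders lose, so their payoff is 0.

Payoffs: Hana 130 points, Chloe 0 points, Omar 0 points, Hugo 0 points, Priya 0 points.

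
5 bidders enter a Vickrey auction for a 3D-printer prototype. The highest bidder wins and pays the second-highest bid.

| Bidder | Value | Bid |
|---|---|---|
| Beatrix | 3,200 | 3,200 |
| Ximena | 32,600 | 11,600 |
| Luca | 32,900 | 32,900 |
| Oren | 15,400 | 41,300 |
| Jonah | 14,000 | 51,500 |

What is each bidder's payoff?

Beatrix 0, Ximena 0, Luca 0, Oren 0, Jonah -27,300.

Ordered from highest: Jonah 51,500 > Oren 41,300 > Luca 32,900 > Ximena 11,600 > Beatrix 3,200.
Jonah has the top bid and wins; the price is the second-highest bid, 41,300.
Jonah's payoff = 14,000 − 41,300 = -27,300. All other bidders lose, so their payoff is 0.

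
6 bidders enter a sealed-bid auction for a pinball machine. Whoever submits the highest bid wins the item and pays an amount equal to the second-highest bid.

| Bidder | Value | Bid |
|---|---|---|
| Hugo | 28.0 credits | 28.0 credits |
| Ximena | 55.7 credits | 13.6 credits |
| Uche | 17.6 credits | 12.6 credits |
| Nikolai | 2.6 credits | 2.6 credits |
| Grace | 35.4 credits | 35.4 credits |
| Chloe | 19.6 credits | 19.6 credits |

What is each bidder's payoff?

Hugo 0.0 credits, Ximena 0.0 credits, Uche 0.0 credits, Nikolai 0.0 credits, Grace 7.4 credits, Chloe 0.0 credits.

Sorted high to low: Grace 35.4 credits > Hugo 28.0 credits > Chloe 19.6 credits > Ximena 13.6 credits > Uche 12.6 credits > Nikolai 2.6 credits.
Grace has the top bid and wins; the price is the second-highest bid, 28.0 credits.
Grace's payoff = 35.4 credits − 28.0 credits = 7.4 credits. All other bidders lose, so their payoff is 0.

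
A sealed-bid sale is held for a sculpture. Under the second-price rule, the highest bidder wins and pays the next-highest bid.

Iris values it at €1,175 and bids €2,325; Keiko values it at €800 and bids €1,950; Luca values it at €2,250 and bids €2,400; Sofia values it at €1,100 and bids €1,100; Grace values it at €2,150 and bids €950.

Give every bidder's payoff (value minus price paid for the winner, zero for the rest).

Bids in descending order: Luca €2,400; Iris €2,325; Keiko €1,950; Sofia €1,100; Grace €950.
Luca has the top bid and wins; the price is the second-highest bid, €2,325.
Luca's payoff = €2,250 − €2,325 = -€75. All other bidders lose, so their payoff is 0.

Payoffs: Iris €0, Keiko €0, Luca -€75, Sofia €0, Grace €0.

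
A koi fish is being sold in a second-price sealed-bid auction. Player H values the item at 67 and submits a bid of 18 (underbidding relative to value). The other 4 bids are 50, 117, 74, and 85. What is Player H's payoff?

Highest competing bid: 117.
Player H's bid 18 is not the highest, so Player H loses, pays nothing, and earns zero payoff.

Payoff = 0.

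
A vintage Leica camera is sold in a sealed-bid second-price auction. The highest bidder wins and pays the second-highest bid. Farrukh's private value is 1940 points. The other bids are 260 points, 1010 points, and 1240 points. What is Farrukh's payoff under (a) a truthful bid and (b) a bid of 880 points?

(a) 700 points  (b) 0 points

The highest competing bid is 1240 points.
Bidding truthfully at 1940 points: Farrukh has the top bid, wins, and pays the second-highest bid 1240 points. Payoff = 1940 points − 1240 points = 700 points.
Bidding 880 points: the top bid is 1240 points (a rival), so Farrukh loses. Payoff = 0 points.
Deviating from a truthful bid can only lose payoff in a second-price auction — never gain.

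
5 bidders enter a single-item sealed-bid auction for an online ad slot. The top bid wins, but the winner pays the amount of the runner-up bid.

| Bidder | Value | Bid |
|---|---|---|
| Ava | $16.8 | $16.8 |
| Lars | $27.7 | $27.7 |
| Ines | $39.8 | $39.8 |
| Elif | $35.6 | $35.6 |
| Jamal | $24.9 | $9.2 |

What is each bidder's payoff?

Ranking the bids: Ines $39.8 > Elif $35.6 > Lars $27.7 > Ava $16.8 > Jamal $9.2.
Ines has the top bid and wins; the price is the second-highest bid, $35.6.
Ines's payoff = $39.8 − $35.6 = $4.2. All other bidders lose, so their payoff is 0.

Ava $0.0, Lars $0.0, Ines $4.2, Elif $0.0, Jamal $0.0.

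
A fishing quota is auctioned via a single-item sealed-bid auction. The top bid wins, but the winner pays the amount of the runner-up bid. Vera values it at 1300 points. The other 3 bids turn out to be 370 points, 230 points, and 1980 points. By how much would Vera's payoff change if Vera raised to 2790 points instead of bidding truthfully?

The highest competing bid is 1980 points.
Bidding truthfully at 1300 points: the top bid is 1980 points (a rival), so Vera loses. Payoff = 0 points.
Bidding 2790 points: Vera has the top bid, wins, and pays the second-highest bid 1980 points. Payoff = 1300 points − 1980 points = -680 points.
Change = -680 points − 0 points = -680 points.
This is the dominant-strategy logic: truthful bidding weakly beats any alternative.

Payoff change: -680 points.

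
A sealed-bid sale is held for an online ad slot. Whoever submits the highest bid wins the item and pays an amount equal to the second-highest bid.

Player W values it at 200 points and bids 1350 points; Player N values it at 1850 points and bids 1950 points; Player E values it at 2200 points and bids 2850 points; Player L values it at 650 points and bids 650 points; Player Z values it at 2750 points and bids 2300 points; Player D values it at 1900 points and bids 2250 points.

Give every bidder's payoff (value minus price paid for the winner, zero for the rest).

Player W 0 points, Player N 0 points, Player E -100 points, Player L 0 points, Player Z 0 points, Player D 0 points.

Ordered from highest: Player E 2850 points, then Player Z 2300 points, then Player D 2250 points, then Player N 1950 points, then Player W 1350 points, then Player L 650 points.
Player E has the top bid and wins; the price is the second-highest bid, 2300 points.
Player E's payoff = 2200 points − 2300 points = -100 points. All other bidders lose, so their payoff is 0.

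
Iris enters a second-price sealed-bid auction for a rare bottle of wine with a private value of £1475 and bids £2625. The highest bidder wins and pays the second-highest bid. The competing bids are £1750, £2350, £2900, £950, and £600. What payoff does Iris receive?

Iris's payoff: £0.

Highest competing bid: £2900.
Iris's bid £2625 is not the highest, so Iris loses, pays nothing, and earns zero payoff.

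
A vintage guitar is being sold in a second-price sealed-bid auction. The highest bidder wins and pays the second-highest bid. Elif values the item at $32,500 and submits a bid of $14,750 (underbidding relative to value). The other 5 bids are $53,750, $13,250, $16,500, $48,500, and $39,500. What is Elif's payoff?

Highest competing bid: $53,750.
Elif's bid $14,750 is not the highest, so Elif loses, pays nothing, and earns zero payoff.

Payoff = $0.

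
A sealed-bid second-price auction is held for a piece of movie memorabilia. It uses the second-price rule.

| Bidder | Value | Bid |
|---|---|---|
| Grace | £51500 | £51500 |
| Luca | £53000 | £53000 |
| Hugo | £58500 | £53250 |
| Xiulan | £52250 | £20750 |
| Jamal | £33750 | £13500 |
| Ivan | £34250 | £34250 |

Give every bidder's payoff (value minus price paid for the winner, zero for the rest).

Payoffs: Grace £0, Luca £0, Hugo £5500, Xiulan £0, Jamal £0, Ivan £0.

Sorted high to low: Hugo £53250 > Luca £53000 > Grace £51500 > Ivan £34250 > Xiulan £20750 > Jamal £13500.
Hugo has the top bid and wins; the price is the second-highest bid, £53000.
Hugo's payoff = £58500 − £53000 = £5500. All other bidders lose, so their payoff is 0.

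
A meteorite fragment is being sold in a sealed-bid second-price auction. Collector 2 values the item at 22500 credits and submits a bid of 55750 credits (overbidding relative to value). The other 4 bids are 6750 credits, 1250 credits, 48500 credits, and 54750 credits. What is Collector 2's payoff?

Highest competing bid: 54750 credits.
Collector 2's bid 55750 credits is the highest overall, so Collector 2 wins and pays the second-highest bid, 54750 credits.
Payoff = value − price = 22500 credits − 54750 credits = -32250 credits.
Overbidding won the item at a price above value — truthful bidding would have avoided this loss.

Payoff = -32250 credits.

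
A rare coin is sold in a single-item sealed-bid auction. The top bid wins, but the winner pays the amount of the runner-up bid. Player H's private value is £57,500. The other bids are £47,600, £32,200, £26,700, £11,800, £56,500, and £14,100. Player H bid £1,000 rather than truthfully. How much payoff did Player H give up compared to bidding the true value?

The highest competing bid is £56,500.
Bidding truthfully at £57,500: Player H has the top bid, wins, and pays the second-highest bid £56,500. Payoff = £57,500 − £56,500 = £1,000.
Bidding £1,000: the top bid is £56,500 (a rival), so Player H loses. Payoff = £0.
Regret = truthful payoff − actual payoff = £1,000 − £0 = £1,000.

Regret: £1,000.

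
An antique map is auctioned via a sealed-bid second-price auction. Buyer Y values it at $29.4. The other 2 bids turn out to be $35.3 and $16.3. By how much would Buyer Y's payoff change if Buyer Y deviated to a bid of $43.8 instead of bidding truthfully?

The highest competing bid is $35.3.
Bidding truthfully at $29.4: the top bid is $35.3 (a rival), so Buyer Y loses. Payoff = $0.0.
Bidding $43.8: Buyer Y has the top bid, wins, and pays the second-highest bid $35.3. Payoff = $29.4 − $35.3 = -$5.9.
Change = -$5.9 − $0.0 = -$5.9.
This is the dominant-strategy logic: truthful bidding weakly beats any alternative.

Change in payoff: -$5.9.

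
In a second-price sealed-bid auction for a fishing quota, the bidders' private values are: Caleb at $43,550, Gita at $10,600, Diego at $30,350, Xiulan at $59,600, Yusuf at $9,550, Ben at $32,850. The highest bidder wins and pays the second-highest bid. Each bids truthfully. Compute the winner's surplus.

Surplus = $16,050.

Ranking the bids: Xiulan $59,600, then Caleb $43,550, then Ben $32,850, then Diego $30,350, then Gita $10,600, then Yusuf $9,550.
Xiulan wins with the top bid and pays the second-highest, $43,550.
Surplus = $59,600 − $43,550 = $16,050.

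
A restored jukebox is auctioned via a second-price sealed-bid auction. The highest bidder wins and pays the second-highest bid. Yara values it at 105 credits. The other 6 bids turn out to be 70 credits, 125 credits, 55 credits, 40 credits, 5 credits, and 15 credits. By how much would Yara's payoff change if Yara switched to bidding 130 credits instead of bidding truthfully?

The highest competing bid is 125 credits.
Bidding truthfully at 105 credits: the top bid is 125 credits (a rival), so Yara loses. Payoff = 0 credits.
Bidding 130 credits: Yara has the top bid, wins, and pays the second-highest bid 125 credits. Payoff = 105 credits − 125 credits = -20 credits.
Change = -20 credits − 0 credits = -20 credits.
This is the dominant-strategy logic: truthful bidding weakly beats any alternative.

Payoff change: -20 credits.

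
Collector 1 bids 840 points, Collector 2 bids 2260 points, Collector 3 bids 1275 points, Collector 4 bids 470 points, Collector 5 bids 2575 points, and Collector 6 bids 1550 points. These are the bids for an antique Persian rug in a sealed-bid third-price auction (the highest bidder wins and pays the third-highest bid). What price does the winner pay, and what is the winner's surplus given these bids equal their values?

Bids in descending order: Collector 5 2575 points; Collector 2 2260 points; Collector 6 1550 points; Collector 3 1275 points; Collector 1 840 points; Collector 4 470 points.
Collector 5 is the highest bidder, so Collector 5 wins.
Under the third-price rule, the price is the third-highest bid: 1550 points.
Surplus = 2575 points − 1550 points = 1025 points.

Price 1550 points; surplus 1025 points.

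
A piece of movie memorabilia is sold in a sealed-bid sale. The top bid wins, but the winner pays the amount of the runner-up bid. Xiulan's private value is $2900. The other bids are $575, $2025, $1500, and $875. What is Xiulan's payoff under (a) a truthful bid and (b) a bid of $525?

The highest competing bid is $2025.
Bidding truthfully at $2900: Xiulan has the top bid, wins, and pays the second-highest bid $2025. Payoff = $2900 − $2025 = $875.
Bidding $525: the top bid is $2025 (a rival), so Xiulan loses. Payoff = $0.

Truthful: $875; alternative: $0.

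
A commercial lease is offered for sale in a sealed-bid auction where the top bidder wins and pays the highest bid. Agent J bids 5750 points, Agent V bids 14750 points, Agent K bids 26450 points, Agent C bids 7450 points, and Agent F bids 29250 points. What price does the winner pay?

Price paid: 29250 points.

Ordered from highest: Agent F 29250 points, then Agent K 26450 points, then Agent V 14750 points, then Agent C 7450 points, then Agent J 5750 points.
Agent F is the highest bidder, so Agent F wins.
Under the first-price rule, the price is the highest bid: 29250 points.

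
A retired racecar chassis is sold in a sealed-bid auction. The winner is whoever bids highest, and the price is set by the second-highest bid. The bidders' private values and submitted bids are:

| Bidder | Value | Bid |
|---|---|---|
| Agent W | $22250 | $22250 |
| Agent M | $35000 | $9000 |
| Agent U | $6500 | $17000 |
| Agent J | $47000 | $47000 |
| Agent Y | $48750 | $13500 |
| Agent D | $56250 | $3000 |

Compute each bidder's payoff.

Payoffs: Agent W $0, Agent M $0, Agent U $0, Agent J $24750, Agent Y $0, Agent D $0.

Sorted high to low: Agent J $47000; Agent W $22250; Agent U $17000; Agent Y $13500; Agent M $9000; Agent D $3000.
Agent J has the top bid and wins; the price is the second-highest bid, $22250.
Agent J's payoff = $47000 − $22250 = $24750. All other bidders lose, so their payoff is 0.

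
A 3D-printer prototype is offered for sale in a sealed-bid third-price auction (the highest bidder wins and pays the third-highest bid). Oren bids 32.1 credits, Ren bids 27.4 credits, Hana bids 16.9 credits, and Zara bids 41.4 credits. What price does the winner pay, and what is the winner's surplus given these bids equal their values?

The winner pays 27.4 credits for a surplus of 14.0 credits.

Ranking the bids: Zara 41.4 credits, then Oren 32.1 credits, then Ren 27.4 credits, then Hana 16.9 credits.
Zara is the highest bidder, so Zara wins.
Under the third-price rule, the price is the third-highest bid: 27.4 credits.
Surplus = 41.4 credits − 27.4 credits = 14.0 credits.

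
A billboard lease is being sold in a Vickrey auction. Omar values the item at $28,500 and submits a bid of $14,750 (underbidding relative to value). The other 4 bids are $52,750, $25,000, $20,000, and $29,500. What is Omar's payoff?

Omar's payoff: $0.

Highest competing bid: $52,750.
Omar's bid $14,750 is not the highest, so Omar loses, pays nothing, and earns zero payoff.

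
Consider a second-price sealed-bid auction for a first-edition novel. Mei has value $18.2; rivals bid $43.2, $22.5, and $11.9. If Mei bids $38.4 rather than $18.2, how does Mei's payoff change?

The highest competing bid is $43.2.
Bidding truthfully at $18.2: the top bid is $43.2 (a rival), so Mei loses. Payoff = $0.0.
Bidding $38.4: the top bid is $43.2 (a rival), so Mei loses. Payoff = $0.0.
Change = $0.0 − $0.0 = $0.0.

Payoff change: $0.0.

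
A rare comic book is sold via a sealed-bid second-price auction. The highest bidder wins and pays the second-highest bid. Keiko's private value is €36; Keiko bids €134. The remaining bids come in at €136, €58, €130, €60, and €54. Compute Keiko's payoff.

Highest competing bid: €136.
Keiko's bid €134 is not the highest, so Keiko loses, pays nothing, and earns zero payoff.

€0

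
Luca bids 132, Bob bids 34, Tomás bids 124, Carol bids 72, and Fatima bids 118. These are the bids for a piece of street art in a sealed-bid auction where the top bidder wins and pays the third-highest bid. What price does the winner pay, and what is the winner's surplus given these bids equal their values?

Sorted high to low: Luca 132, then Tomás 124, then Fatima 118, then Carol 72, then Bob 34.
Luca is the highest bidder, so Luca wins.
Under the third-price rule, the price is the third-highest bid: 118.
Surplus = 132 − 118 = 14.

Price 118; surplus 14.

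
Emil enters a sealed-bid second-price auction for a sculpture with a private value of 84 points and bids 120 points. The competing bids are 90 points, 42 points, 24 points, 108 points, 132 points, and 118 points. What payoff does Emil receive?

Highest competing bid: 132 points.
Emil's bid 120 points is not the highest, so Emil loses, pays nothing, and earns zero payoff.

0 points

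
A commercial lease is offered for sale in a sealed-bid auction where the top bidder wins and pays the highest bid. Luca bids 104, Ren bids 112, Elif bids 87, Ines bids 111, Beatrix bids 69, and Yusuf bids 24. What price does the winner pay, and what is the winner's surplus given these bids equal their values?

Bids in descending order: Ren 112, then Ines 111, then Luca 104, then Elif 87, then Beatrix 69, then Yusuf 24.
Ren is the highest bidder, so Ren wins.
Under the first-price rule, the price is the highest bid: 112.
Surplus = 112 − 112 = 0.

Price 112; surplus 0.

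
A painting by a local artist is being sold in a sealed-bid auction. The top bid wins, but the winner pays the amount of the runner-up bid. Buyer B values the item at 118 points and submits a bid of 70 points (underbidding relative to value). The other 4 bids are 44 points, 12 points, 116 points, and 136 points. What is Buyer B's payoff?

Highest competing bid: 136 points.
Buyer B's bid 70 points is not the highest, so Buyer B loses, pays nothing, and earns zero payoff.

Payoff = 0 points.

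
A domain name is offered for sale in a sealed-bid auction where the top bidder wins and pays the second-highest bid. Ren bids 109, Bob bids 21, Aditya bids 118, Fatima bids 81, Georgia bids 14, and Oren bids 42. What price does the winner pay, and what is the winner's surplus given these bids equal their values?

Price 109; surplus 9.

Ranking the bids: Aditya 118, then Ren 109, then Fatima 81, then Oren 42, then Bob 21, then Georgia 14.
Aditya is the highest bidder, so Aditya wins.
Under the second-price rule, the price is the second-highest bid: 109.
Surplus = 118 − 109 = 9.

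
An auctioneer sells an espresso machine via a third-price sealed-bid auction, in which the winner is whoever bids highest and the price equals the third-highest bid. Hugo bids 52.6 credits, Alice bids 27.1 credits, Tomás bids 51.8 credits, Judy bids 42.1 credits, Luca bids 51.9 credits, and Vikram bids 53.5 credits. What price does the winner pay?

The winner pays 51.9 credits.

Sorted high to low: Vikram 53.5 credits; Hugo 52.6 credits; Luca 51.9 credits; Tomás 51.8 credits; Judy 42.1 credits; Alice 27.1 credits.
Vikram is the highest bidder, so Vikram wins.
Under the third-price rule, the price is the third-highest bid: 51.9 credits.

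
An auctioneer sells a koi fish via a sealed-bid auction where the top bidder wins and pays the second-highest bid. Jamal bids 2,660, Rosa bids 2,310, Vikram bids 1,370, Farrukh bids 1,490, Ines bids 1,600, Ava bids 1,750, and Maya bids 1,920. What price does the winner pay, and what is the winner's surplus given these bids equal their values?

Price 2,310; surplus 350.

Sorted high to low: Jamal 2,660; Rosa 2,310; Maya 1,920; Ava 1,750; Ines 1,600; Farrukh 1,490; Vikram 1,370.
Jamal is the highest bidder, so Jamal wins.
Under the second-price rule, the price is the second-highest bid: 2,310.
Surplus = 2,660 − 2,310 = 350.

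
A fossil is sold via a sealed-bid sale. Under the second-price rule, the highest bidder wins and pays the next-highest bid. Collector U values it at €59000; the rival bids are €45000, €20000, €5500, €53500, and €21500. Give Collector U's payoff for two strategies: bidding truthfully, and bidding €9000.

(a) €5500  (b) €0

The highest competing bid is €53500.
Bidding truthfully at €59000: Collector U has the top bid, wins, and pays the second-highest bid €53500. Payoff = €59000 − €53500 = €5500.
Bidding €9000: the top bid is €53500 (a rival), so Collector U loses. Payoff = €0.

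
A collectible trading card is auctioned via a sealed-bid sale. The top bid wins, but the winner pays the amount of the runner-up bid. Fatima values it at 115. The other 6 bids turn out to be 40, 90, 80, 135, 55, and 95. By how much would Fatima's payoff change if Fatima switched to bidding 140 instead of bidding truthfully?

Change in payoff: -20.

The highest competing bid is 135.
Bidding truthfully at 115: the top bid is 135 (a rival), so Fatima loses. Payoff = 0.
Bidding 140: Fatima has the top bid, wins, and pays the second-highest bid 135. Payoff = 115 − 135 = -20.
Change = -20 − 0 = -20.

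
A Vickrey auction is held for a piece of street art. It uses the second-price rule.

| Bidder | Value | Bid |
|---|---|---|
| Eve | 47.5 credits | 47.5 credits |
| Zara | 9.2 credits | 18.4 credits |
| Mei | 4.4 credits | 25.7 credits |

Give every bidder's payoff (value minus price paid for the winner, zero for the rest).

Eve 21.8 credits, Zara 0.0 credits, Mei 0.0 credits.

Ranking the bids: Eve 47.5 credits; Mei 25.7 credits; Zara 18.4 credits.
Eve has the top bid and wins; the price is the second-highest bid, 25.7 credits.
Eve's payoff = 47.5 credits − 25.7 credits = 21.8 credits. All other bidders lose, so their payoff is 0.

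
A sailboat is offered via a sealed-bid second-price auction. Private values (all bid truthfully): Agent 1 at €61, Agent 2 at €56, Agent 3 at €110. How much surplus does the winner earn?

Sorted high to low: Agent 3 €110, then Agent 1 €61, then Agent 2 €56.
Agent 3 wins with the top bid and pays the second-highest, €61.
Surplus = €110 − €61 = €49.

Winner's surplus: €49.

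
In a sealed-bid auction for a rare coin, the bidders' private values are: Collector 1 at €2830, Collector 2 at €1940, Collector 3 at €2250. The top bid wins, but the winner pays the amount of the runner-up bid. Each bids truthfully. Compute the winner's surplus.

Ordered from highest: Collector 1 €2830, then Collector 3 €2250, then Collector 2 €1940.
Collector 1 wins with the top bid and pays the second-highest, €2250.
Surplus = €2830 − €2250 = €580.

Surplus = €580.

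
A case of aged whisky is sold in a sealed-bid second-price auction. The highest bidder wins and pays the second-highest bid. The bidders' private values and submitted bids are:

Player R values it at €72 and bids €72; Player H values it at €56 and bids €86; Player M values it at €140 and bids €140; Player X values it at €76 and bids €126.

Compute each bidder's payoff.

Sorted high to low: Player M €140 > Player X €126 > Player H €86 > Player R €72.
Player M has the top bid and wins; the price is the second-highest bid, €126.
Player M's payoff = €140 − €126 = €14. All other bidders lose, so their payoff is 0.

Player R €0, Player H €0, Player M €14, Player X €0.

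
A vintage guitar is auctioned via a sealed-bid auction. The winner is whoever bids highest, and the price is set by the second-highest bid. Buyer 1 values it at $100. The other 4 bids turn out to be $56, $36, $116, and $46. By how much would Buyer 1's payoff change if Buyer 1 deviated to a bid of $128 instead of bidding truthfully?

The highest competing bid is $116.
Bidding truthfully at $100: the top bid is $116 (a rival), so Buyer 1 loses. Payoff = $0.
Bidding $128: Buyer 1 has the top bid, wins, and pays the second-highest bid $116. Payoff = $100 − $116 = -$16.
Change = -$16 − $0 = -$16.
This is the dominant-strategy logic: truthful bidding weakly beats any alternative.

Payoff change: -$16.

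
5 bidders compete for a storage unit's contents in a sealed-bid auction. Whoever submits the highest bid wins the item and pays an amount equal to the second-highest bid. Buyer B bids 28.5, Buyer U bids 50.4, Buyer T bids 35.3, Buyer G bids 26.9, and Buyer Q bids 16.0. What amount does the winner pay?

The winner pays 35.3.

Sorted high to low: Buyer U 50.4, then Buyer T 35.3, then Buyer B 28.5, then Buyer G 26.9, then Buyer Q 16.0.
Buyer U has the highest bid, so Buyer U wins.
The second-highest bid is 35.3, so that is what Buyer U pays.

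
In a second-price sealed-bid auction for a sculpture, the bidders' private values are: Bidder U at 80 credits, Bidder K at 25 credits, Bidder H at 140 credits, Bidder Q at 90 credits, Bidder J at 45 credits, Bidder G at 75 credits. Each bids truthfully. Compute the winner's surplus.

Ranking the bids: Bidder H 140 credits > Bidder Q 90 credits > Bidder U 80 credits > Bidder G 75 credits > Bidder J 45 credits > Bidder K 25 credits.
Bidder H wins with the top bid and pays the second-highest, 90 credits.
Surplus = 140 credits − 90 credits = 50 credits.

50 credits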